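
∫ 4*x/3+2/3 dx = 2*x^2/3 + 2*x/3 + C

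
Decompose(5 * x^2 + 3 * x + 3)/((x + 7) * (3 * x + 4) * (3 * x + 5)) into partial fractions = -107/(48*(3*x + 5)) + 71/(51*(3*x + 4)) + 227/(272*(x + 7))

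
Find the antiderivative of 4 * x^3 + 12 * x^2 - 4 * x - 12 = x^4 + 4*x^3 - 2*x^2 - 12*x + C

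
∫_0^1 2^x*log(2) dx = 1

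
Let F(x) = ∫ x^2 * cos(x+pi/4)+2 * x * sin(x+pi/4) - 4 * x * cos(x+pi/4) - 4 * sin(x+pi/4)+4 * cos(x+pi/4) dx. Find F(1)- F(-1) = sqrt(2)*(-4*cos(1) + 5*sin(1))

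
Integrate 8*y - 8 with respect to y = 4*y^2 - 8*y + C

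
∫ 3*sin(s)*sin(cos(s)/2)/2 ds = 3*cos(cos(s)/2) + C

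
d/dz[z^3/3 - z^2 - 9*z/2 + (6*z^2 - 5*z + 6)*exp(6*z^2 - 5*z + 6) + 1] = 72*z^3*exp(6*z^2 - 5*z + 6) - 90*z^2*exp(6*z^2 - 5*z + 6) + z^2 + 109*z*exp(6*z^2 - 5*z + 6) - 2*z - 35*exp(6*z^2 - 5*z + 6) - 9/2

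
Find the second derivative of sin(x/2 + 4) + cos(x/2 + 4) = -sqrt(2)*sin(x/2 + pi/4 + 4)/4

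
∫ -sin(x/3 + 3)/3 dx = cos(x/3 + 3) + C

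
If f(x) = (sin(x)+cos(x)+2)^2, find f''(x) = -4*sin(2*x) - 4*sqrt(2)*sin(x + pi/4)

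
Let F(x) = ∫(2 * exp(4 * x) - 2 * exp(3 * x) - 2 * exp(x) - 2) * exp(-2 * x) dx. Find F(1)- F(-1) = -(-E - 1 + exp(-1))^2 + (-1 - exp(-1) + E)^2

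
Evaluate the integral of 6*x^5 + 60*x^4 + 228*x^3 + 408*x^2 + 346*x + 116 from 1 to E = -530 + 2*(2 + E)^2 + (-1 + (2 + E)^2)^3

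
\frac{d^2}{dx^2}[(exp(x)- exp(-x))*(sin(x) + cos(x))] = 2*sqrt(2)*(exp(2*x) + 1)*exp(-x)*cos(x + pi/4)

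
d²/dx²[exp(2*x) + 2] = 4*exp(2*x)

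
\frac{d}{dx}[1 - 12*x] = -12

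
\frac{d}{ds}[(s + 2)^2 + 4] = 2*s + 4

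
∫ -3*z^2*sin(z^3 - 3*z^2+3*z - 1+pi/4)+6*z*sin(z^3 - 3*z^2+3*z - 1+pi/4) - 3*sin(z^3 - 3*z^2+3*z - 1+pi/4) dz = cos((z - 1)^3 + pi/4) + C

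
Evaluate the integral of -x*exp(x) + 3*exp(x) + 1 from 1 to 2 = -3*E + 1 + 2*exp(2)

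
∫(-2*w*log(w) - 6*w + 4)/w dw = -2*(w - 2)*(log(w) + 2) + C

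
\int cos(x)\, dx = sin(x) + C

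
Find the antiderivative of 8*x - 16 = 4*x^2 - 16*x + C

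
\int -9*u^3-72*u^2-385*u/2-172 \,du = -9*u^4/4 - 24*u^3 - 385*u^2/4 - 172*u + C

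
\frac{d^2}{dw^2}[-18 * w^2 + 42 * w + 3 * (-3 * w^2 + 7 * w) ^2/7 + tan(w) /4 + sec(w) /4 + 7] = 324*w^2/7 - 108*w + tan(w)^3/2 + tan(w)^2*sec(w)/2 + tan(w)/2 + sec(w)/4 + 6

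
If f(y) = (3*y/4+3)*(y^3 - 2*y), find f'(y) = 3*y^3 + 9*y^2 - 3*y - 6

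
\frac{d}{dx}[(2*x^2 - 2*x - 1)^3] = 48*x^5 - 120*x^4 + 48*x^3 + 48*x^2 - 12*x - 6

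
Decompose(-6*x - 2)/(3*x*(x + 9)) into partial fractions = -52/(27*(x + 9)) - 2/(27*x)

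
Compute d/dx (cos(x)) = -sin(x)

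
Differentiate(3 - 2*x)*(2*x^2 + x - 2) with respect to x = -12*x^2 + 8*x + 7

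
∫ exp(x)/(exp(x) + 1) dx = log(3*exp(x) + 3) + C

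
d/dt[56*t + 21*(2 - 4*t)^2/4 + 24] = 168*t - 28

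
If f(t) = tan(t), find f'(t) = cos(t)^(-2)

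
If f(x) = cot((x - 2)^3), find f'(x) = -3*(x - 2)^2/sin(x^3 - 6*x^2 + 12*x - 8)^2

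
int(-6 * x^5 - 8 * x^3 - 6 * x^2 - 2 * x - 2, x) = -x^6 - 2*x^4 - 2*x^3 - x^2 - 2*x + C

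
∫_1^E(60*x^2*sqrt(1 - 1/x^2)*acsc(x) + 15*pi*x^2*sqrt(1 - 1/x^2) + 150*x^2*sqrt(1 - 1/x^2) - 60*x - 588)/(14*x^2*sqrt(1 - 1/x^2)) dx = -810/7 - 243*pi/7 + (-21 - 15*E/7)*(-5 - pi/2 - 2*acsc(E))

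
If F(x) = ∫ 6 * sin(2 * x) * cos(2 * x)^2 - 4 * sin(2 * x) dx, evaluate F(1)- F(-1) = 0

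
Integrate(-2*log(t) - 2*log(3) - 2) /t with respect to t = (-log(3*t) - 2)*log(3*t) + C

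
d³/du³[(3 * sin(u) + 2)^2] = -12*(6*sin(u) + 1)*cos(u)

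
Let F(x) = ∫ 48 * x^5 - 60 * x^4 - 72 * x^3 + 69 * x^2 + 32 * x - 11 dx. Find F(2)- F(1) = 60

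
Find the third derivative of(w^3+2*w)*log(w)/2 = (6*w^2*log(w) + 11*w^2 - 2)/(2*w^2)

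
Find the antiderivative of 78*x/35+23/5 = 39*x^2/35 + 23*x/5 + C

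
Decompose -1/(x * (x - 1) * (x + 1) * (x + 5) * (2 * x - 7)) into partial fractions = -16/(5355*(2*x - 7)) - 1/(2040*(x + 5)) + 1/(72*(x + 1)) + 1/(60*(x - 1)) - 1/(35*x)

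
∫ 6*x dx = 3*x^2 + C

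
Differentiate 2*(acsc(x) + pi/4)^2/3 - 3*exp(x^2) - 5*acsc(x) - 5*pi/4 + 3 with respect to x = (-18*x^3*sqrt(1 - 1/x^2)*exp(x^2) - 4*acsc(x) - pi + 15)/(3*x^2*sqrt(1 - 1/x^2))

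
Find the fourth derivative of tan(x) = 24*tan(x)^5 + 40*tan(x)^3 + 16*tan(x)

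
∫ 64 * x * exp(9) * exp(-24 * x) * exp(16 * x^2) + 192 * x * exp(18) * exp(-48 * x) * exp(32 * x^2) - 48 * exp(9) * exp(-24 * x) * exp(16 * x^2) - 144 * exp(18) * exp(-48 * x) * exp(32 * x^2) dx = (3*exp((4*x - 3)^2) + 2)*exp((4*x - 3)^2) + C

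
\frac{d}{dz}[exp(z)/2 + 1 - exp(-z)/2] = (exp(2*z) + 1)*exp(-z)/2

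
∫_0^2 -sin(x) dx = -1 + cos(2)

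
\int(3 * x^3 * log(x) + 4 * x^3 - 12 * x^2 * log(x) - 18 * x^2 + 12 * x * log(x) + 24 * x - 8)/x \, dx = (x - 2)^3*(log(x) + 1) + C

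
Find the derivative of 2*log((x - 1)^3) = 6/(x - 1)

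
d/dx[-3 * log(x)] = -3/x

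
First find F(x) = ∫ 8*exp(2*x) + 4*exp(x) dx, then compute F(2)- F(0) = -8 + 4*exp(2) + 4*exp(4)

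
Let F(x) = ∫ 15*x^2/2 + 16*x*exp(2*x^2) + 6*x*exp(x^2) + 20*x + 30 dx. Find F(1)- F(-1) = 65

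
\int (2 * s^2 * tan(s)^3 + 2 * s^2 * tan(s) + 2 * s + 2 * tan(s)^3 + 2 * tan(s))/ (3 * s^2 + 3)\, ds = log(s^2 + 1)/3 + tan(s)^2/3 + C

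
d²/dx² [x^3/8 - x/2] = 3*x/4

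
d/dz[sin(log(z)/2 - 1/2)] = cos(log(z)/2 - 1/2)/(2*z)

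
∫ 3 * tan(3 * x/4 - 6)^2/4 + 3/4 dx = tan(3*x/4 - 6) + C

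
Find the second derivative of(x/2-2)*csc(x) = (-x/2 + x/sin(x)^2 + 2 - cos(x)/sin(x) - 4/sin(x)^2)/sin(x)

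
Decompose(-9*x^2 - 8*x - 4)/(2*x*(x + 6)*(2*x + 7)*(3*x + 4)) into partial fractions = 9/(52*(3*x + 4)) - 69/(91*(2*x + 7)) + 1/(3*(x + 6)) - 1/(84*x)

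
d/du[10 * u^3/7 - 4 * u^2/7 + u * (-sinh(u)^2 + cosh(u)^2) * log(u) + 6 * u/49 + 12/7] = 30*u^2/7 - 8*u/7 + log(u) + 55/49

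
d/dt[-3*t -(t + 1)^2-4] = -2*t - 5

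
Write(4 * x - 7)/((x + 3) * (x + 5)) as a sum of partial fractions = 27/(2*(x + 5)) - 19/(2*(x + 3))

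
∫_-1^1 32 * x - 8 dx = -16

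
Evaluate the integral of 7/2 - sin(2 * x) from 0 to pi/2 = -1 + 7*pi/4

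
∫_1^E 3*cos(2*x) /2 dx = -3*sin(2)/4 + 3*sin(2*E)/4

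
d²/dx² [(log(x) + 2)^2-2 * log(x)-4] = -2*log(x)/x^2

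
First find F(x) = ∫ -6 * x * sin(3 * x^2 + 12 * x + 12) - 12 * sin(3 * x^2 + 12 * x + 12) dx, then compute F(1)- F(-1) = cos(27) - cos(3)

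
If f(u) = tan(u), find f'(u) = cos(u)^(-2)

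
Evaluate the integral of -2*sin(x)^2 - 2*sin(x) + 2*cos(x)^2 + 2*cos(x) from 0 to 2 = -4 + (cos(2) + sin(2) + 1)^2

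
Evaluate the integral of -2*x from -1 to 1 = 0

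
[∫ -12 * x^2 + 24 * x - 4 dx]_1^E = (-4*E - 4)*((-2 + E)^2 + 1) + 16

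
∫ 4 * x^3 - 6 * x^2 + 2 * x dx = x^4 - 2*x^3 + x^2 + C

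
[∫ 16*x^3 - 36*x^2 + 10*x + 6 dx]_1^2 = -3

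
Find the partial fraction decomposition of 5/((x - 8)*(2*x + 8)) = -5/(24*(x + 4)) + 5/(24*(x - 8))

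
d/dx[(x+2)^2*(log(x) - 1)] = (2*x^2*log(x) - x^2 + 4*x*log(x) + 4)/x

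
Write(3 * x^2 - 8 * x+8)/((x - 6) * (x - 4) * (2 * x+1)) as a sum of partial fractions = 17/(39*(2*x + 1)) - 4/(3*(x - 4)) + 34/(13*(x - 6))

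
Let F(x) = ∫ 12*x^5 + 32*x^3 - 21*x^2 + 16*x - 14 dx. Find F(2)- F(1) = 207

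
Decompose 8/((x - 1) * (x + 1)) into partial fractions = -4/(x + 1) + 4/(x - 1)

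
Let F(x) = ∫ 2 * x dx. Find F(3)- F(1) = 8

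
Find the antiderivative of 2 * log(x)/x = log(x)^2 + C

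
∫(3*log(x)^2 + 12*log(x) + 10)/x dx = (log(x) + 2)^3 - 2*log(x) + C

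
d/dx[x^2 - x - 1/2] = 2*x - 1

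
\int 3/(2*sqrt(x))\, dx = 3*sqrt(x) + C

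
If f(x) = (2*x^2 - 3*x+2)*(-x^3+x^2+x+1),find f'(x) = -10*x^4 + 20*x^3 - 9*x^2 + 2*x - 1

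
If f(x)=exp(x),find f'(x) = exp(x)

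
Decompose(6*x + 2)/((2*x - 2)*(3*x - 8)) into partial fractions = 27/(5*(3*x - 8)) - 4/(5*(x - 1))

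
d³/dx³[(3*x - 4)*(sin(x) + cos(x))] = 3*x*sin(x) - 3*x*cos(x) - 13*sin(x) - 5*cos(x)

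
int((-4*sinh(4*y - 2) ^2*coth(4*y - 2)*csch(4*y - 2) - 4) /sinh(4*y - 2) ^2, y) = coth(4*y - 2) + csch(4*y - 2) + C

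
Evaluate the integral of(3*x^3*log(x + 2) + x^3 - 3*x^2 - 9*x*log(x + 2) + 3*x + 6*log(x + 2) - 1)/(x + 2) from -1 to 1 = 0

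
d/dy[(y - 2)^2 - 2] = 2*y - 4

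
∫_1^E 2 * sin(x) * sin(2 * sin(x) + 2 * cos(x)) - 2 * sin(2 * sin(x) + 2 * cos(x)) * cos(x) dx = cos(2*cos(E) + 2*sin(E)) - cos(2*cos(1) + 2*sin(1))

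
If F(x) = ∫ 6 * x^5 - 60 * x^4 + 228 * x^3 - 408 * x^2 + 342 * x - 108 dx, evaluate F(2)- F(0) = -28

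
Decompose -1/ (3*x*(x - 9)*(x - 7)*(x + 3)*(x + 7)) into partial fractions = -1/(18816*(x + 7)) + 1/(4320*(x + 3)) + 1/(5880*(x - 7)) - 1/(10368*(x - 9)) - 1/(3969*x)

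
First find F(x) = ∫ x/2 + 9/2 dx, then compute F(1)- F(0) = 19/4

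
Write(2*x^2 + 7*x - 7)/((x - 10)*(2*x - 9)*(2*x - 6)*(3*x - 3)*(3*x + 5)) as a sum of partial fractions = -177/(145040*(3*x + 5)) - 520/(25641*(2*x - 9)) - 1/(3024*(x - 1)) + 4/(441*(x - 3)) + 263/(145530*(x - 10))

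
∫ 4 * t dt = 2*t^2 + C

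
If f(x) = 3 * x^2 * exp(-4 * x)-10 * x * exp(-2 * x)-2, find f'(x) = (-12*x^2 + 20*x*exp(2*x) + 6*x - 10*exp(2*x))*exp(-4*x)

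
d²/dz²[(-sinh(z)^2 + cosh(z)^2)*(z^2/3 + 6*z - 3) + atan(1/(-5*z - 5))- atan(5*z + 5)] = 2/3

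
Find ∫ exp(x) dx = exp(x) + C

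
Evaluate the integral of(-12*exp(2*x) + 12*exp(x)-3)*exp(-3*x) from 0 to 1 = (-2 + exp(-1))^3 + 1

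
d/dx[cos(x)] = -sin(x)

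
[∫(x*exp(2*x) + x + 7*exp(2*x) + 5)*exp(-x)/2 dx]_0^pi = (pi/2 + 3)*(-exp(-pi) + exp(pi))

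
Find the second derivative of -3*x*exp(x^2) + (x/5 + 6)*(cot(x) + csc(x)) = -12*x^3*exp(x^2) - 18*x*exp(x^2) - x/(5*sin(x)) + 2*x*cos(x)/(5*sin(x)^3) + 2*x/(5*sin(x)^3) - 6/sin(x) - 2*cos(x)/(5*sin(x)^2) - 2/(5*sin(x)^2) + 12*cos(x)/sin(x)^3 + 12/sin(x)^3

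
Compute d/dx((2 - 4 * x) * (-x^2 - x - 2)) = 12*x^2 + 4*x + 6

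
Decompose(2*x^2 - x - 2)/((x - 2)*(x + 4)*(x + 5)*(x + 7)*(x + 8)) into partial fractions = 67/(60*(x + 8)) - 103/(54*(x + 7)) + 53/(42*(x + 5)) - 17/(36*(x + 4)) + 1/(945*(x - 2))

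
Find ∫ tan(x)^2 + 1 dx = tan(x) + C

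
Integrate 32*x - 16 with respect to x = 16*x^2 - 16*x + C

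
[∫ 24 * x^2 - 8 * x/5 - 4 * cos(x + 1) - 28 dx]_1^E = -28*E - 4*exp(2)/5 - 4*sin(1 + E) + 4*sin(2) + 104/5 + 8*exp(3)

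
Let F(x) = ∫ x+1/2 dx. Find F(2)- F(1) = 2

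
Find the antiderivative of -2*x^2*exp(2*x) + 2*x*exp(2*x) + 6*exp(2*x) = (-x^2 + 2*x + 2)*exp(2*x) + C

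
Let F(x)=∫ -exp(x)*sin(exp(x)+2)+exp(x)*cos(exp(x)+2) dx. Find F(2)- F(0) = sqrt(2)*(sin(pi/4 + 2 + exp(2)) - sin(pi/4 + 3))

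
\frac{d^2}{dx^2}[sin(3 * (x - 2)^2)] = -36*x^2*sin(3*(x^2 - 4*x + 4)) + 144*x*sin(3*(x^2 - 4*x + 4)) - 144*sin(3*(x^2 - 4*x + 4)) + 6*cos(3*(x^2 - 4*x + 4))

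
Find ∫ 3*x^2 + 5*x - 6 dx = x^3 + 5*x^2/2 - 6*x + C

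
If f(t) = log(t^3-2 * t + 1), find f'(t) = (3*t^2 - 2)/(t^3 - 2*t + 1)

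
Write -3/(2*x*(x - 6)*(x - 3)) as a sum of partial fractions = 1/(6*(x - 3)) - 1/(12*(x - 6)) - 1/(12*x)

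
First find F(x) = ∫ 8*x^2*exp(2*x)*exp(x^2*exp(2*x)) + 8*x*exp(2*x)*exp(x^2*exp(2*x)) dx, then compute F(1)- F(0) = -4 + 4*exp(exp(2))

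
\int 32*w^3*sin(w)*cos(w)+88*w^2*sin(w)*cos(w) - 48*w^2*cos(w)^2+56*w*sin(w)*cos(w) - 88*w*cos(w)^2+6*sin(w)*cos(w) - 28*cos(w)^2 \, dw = -(4*w + 3)*(4*w^2 + 8*w + 1)*cos(w)^2 + C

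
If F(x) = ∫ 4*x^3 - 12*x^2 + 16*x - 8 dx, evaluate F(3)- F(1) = 24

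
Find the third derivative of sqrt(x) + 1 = 3/(8*x^(5/2))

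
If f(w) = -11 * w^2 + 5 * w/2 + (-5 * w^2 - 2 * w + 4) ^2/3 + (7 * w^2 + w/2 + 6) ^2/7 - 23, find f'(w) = 184*w^3/3 + 23*w^2 - 307*w/14 - 83/42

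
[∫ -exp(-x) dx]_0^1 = -1 + exp(-1)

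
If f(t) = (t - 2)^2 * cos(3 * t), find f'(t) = -3*t^2*sin(3*t) + 12*t*sin(3*t) + 2*t*cos(3*t) - 12*sin(3*t) - 4*cos(3*t)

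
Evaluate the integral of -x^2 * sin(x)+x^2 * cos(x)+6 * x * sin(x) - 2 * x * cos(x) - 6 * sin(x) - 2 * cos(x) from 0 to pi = -(-2 + pi)^2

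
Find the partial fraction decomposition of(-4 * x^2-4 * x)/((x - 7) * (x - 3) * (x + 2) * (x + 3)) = 2/(5*(x + 3)) - 8/(45*(x + 2)) + 2/(5*(x - 3)) - 28/(45*(x - 7))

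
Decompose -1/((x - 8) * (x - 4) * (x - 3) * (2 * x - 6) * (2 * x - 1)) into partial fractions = -8/(2625*(2*x - 1)) - 2/(125*(x - 3)) - 1/(50*(x - 3)^2) + 1/(56*(x - 4)) - 1/(3000*(x - 8))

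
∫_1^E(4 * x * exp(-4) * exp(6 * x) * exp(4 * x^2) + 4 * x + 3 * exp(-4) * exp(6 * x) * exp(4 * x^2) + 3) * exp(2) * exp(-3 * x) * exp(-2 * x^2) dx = -exp(3) - exp(-2*exp(2) - 3*E + 2) + exp(-3) + exp(-2 + 3*E + 2*exp(2))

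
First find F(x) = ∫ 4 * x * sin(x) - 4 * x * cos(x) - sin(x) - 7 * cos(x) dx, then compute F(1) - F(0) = -7*sin(1) - 7*cos(1) + 3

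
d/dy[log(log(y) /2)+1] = 1/(y*log(y))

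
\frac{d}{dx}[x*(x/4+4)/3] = x/6 + 4/3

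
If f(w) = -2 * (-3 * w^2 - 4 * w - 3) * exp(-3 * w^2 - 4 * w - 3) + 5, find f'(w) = (-36*w^3 - 72*w^2 - 56*w - 16)*exp(-3*w^2 - 4*w - 3)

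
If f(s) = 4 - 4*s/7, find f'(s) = -4/7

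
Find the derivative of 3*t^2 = 6*t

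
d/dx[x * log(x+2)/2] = (x*log(x + 2) + x + 2*log(x + 2))/(2*x + 4)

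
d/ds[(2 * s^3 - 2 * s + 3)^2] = 24*s^5 - 32*s^3 + 36*s^2 + 8*s - 12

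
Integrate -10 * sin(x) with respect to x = 10*cos(x) + C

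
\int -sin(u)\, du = cos(u) + C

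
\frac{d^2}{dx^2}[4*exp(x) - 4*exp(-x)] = (4*exp(2*x) - 4)*exp(-x)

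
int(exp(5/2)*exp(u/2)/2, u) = exp(u/2 + 5/2) + C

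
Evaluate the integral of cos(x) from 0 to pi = 0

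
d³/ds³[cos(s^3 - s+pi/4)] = 27*s^6*sin(s^3 - s + pi/4) - 27*s^4*sin(s^3 - s + pi/4) - 54*s^3*cos(s^3 - s + pi/4) + 9*s^2*sin(s^3 - s + pi/4) + 18*s*cos(s^3 - s + pi/4) - 7*sin(s^3 - s + pi/4)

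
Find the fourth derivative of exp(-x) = exp(-x)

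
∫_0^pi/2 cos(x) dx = 1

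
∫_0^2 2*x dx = 4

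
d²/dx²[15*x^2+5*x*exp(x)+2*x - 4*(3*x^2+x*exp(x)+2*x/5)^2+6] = -24*x^3*exp(x) - 16*x^2*exp(2*x) - 736*x^2*exp(x)/5 - 432*x^2 - 32*x*exp(2*x) - 759*x*exp(x)/5 - 288*x/5 - 8*exp(2*x) + 18*exp(x)/5 + 718/25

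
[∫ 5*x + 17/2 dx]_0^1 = 11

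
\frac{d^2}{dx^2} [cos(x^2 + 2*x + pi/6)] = -4*x^2*cos(x^2 + 2*x + pi/6) - 8*x*cos(x^2 + 2*x + pi/6) - 2*sin(x^2 + 2*x + pi/6) - 4*cos(x^2 + 2*x + pi/6)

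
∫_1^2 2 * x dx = 3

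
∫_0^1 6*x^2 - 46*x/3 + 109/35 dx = -268/105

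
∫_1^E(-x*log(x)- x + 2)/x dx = 2 - E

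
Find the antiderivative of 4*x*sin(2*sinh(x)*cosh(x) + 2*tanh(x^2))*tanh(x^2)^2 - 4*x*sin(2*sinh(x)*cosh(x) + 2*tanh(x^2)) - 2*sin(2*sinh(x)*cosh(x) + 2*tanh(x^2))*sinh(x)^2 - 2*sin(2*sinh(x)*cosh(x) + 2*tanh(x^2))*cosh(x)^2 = cos(sinh(2*x) + 2*tanh(x^2)) + C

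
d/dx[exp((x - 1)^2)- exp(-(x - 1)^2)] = (2*x*exp(2*x^2 - 4*x + 2) + 2*x - 2*exp(2*x^2 - 4*x + 2) - 2)*exp(-x^2 + 2*x - 1)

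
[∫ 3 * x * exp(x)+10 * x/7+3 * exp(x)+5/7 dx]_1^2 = -3*E + 20/7 + 6*exp(2)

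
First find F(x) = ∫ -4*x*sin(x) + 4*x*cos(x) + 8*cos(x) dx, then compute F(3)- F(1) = 8*sqrt(2)*(2*sin(pi/4 + 3) - sin(pi/4 + 1))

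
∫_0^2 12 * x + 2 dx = 28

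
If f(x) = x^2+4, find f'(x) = 2*x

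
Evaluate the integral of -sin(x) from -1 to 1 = 0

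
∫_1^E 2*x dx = -1 + exp(2)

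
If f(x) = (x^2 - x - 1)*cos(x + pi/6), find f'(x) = -x^2*sin(x + pi/6) + x*sin(x + pi/6) + 2*x*cos(x + pi/6) - sqrt(2)*cos(x + 5*pi/12)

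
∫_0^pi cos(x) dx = 0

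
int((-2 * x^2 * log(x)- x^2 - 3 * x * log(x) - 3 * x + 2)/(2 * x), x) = (-x^2 - 3*x + 2)*log(x)/2 + C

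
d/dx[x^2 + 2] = 2*x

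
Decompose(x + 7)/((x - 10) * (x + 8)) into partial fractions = 1/(18*(x + 8)) + 17/(18*(x - 10))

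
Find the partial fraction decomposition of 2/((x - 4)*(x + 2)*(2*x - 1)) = -8/(35*(2*x - 1)) + 1/(15*(x + 2)) + 1/(21*(x - 4))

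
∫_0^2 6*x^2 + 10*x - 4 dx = 28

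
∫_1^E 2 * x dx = -1 + exp(2)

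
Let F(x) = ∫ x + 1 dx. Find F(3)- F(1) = 6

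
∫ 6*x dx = 3*x^2 + C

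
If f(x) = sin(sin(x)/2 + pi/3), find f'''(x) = 3*sin(x)*sin(sin(x)/2 + pi/3)*cos(x)/4 - cos(x)^3*cos(sin(x)/2 + pi/3)/8 - cos(x)*cos(sin(x)/2 + pi/3)/2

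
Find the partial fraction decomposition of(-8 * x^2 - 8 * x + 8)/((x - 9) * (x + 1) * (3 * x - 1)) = -5/(13*(3*x - 1)) + 1/(5*(x + 1)) - 178/(65*(x - 9))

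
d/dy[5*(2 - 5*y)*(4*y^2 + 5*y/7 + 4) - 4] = -300*y^2 + 310*y/7 - 650/7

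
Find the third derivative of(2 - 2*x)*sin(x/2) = x*cos(x/2)/4 + 3*sin(x/2)/2 - cos(x/2)/4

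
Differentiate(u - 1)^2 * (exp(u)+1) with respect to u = u^2*exp(u) + 2*u - exp(u) - 2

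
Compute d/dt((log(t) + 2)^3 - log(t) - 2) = (3*log(t)^2 + 12*log(t) + 11)/t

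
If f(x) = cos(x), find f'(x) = -sin(x)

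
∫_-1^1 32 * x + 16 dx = 32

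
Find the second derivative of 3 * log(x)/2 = -3/(2*x^2)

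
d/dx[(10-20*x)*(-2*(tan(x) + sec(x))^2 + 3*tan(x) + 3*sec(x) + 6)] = 20*(32*x*sin(x) - 6*x*sin(2*x) - 12*x*cos(x) - 8*x*cos(2*x) + 24*x - 19*sin(x) + 11*sin(2*x) - 3*sin(3*x) - 2*cos(x) - 2*cos(2*x) - 8*cos(3*x) - 18)/(3*cos(x) + cos(3*x))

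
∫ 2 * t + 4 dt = t^2 + 4*t + C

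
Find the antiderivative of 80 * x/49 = 40*x^2/49 + C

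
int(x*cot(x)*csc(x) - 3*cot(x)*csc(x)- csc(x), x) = (3 - x)*csc(x) + C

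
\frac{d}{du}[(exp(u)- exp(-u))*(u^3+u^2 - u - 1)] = (u^3*exp(2*u) + u^3 + 4*u^2*exp(2*u) - 2*u^2 + u*exp(2*u) - 3*u - 2*exp(2*u))*exp(-u)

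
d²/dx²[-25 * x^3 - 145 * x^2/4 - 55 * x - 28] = -150*x - 145/2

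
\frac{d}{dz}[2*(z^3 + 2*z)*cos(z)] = -2*z^3*sin(z) + 6*z^2*cos(z) - 4*z*sin(z) + 4*cos(z)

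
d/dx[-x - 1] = -1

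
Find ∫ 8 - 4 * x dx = -2*x^2 + 8*x + C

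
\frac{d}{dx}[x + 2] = 1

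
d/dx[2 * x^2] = 4*x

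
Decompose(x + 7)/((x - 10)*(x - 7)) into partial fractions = -14/(3*(x - 7)) + 17/(3*(x - 10))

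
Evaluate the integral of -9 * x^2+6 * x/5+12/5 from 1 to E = (3 - 3*E)*(4*E + 5*exp(2))/5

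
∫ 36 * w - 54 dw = 18*w^2 - 54*w + C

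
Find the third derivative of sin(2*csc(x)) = 24*sin(2*csc(x))*cot(x)^3*csc(x)^2 + 12*sin(2*csc(x))*cot(x)*csc(x)^2 + 8*cos(2*csc(x))*cot(x)^3*csc(x)^3 - 12*cos(2*csc(x))*cot(x)^3*csc(x) - 10*cos(2*csc(x))*cot(x)*csc(x)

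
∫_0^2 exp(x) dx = -1 + exp(2)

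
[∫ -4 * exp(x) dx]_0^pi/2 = 4 - 4*exp(pi/2)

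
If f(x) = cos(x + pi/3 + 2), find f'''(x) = sin(x + pi/3 + 2)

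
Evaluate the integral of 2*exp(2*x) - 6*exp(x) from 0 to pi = -4 + (-3 + exp(pi))^2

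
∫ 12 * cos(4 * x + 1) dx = 3*sin(4*x + 1) + C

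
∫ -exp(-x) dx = exp(-x) + C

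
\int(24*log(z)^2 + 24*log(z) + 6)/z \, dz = (2*log(z) + 1)^3 + C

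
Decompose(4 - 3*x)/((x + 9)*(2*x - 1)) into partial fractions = 5/(19*(2*x - 1)) - 31/(19*(x + 9))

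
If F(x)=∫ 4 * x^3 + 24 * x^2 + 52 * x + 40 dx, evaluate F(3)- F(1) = 576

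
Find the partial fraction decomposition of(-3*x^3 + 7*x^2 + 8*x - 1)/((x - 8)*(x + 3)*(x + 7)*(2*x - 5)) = -127/(2299*(2*x - 5)) - 263/(228*(x + 7)) + 119/(484*(x + 3)) - 205/(363*(x - 8))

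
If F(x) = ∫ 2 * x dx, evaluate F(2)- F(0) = 4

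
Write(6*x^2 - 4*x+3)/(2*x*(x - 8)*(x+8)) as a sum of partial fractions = 419/(256*(x + 8)) + 355/(256*(x - 8)) - 3/(128*x)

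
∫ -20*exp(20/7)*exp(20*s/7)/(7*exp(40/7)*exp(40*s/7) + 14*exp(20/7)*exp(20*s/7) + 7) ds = 1/(exp(20*s/7 + 20/7) + 1) + C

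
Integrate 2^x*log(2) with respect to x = 2^x + C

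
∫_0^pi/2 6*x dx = 3*pi^2/4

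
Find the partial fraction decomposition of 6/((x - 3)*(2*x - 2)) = -3/(2*(x - 1)) + 3/(2*(x - 3))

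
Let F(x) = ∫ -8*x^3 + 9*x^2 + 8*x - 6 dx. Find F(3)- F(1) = -62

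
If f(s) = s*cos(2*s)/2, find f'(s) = -s*sin(2*s) + cos(2*s)/2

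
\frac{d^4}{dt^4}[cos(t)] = cos(t)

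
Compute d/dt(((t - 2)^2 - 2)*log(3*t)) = (2*t^2*log(t) + t^2 + 2*t^2*log(3) - 4*t*log(t) - 4*t*log(3) - 4*t + 2)/t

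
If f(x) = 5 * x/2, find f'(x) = 5/2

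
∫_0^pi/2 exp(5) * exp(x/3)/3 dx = -exp(5) + exp(pi/6 + 5)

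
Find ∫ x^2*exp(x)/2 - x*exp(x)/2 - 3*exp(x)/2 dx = x*(x - 3)*exp(x)/2 + C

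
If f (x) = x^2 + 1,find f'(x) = 2*x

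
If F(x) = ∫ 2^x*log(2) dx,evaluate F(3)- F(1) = 6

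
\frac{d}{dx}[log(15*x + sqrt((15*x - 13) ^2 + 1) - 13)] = (225*x + 15*sqrt(225*x^2 - 390*x + 170) - 195)/(225*x^2 + 15*x*sqrt(225*x^2 - 390*x + 170) - 390*x - 13*sqrt(225*x^2 - 390*x + 170) + 170)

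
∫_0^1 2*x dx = 1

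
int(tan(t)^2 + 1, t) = tan(t) + C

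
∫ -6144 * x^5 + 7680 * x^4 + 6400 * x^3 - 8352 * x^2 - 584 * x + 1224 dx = -1024*x^6 + 1536*x^5 + 1600*x^4 - 2784*x^3 - 292*x^2 + 1224*x + C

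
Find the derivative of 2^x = 2^x*log(2)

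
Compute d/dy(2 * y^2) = 4*y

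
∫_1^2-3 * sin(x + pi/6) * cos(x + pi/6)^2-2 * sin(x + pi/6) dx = 2*cos(pi/6 + 2) + cos(pi/6 + 2)^3 - 2*cos(pi/6 + 1) - cos(pi/6 + 1)^3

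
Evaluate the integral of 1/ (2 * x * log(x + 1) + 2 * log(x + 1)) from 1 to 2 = log(log(3))/2 - log(log(2))/2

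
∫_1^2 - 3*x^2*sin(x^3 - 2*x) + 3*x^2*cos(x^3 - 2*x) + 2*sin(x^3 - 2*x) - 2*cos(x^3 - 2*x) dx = sin(4) + cos(4) - cos(1) + sin(1)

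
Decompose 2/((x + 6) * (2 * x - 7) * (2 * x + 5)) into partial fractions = -1/(21*(2*x + 5)) + 1/(57*(2*x - 7)) + 2/(133*(x + 6))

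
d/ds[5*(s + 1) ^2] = 10*s + 10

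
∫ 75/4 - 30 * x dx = -15*x^2 + 75*x/4 + C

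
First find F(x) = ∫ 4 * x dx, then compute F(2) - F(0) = 8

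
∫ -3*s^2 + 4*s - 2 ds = -s^3 + 2*s^2 - 2*s + C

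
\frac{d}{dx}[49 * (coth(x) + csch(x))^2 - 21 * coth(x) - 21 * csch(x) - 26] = -(98*sinh(x) - 21*cosh(x) - 21 + 196/tanh(x) + 196/sinh(x))/sinh(x)^2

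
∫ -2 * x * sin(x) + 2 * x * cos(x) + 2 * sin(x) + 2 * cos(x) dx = 2*sqrt(2)*x*sin(x + pi/4) + C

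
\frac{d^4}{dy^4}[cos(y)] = cos(y)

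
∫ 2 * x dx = x^2 + C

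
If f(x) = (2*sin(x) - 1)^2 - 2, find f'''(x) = -16*sin(2*x) + 4*cos(x)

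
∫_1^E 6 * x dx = -3 + 3*exp(2)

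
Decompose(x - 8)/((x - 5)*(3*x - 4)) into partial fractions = 20/(11*(3*x - 4)) - 3/(11*(x - 5))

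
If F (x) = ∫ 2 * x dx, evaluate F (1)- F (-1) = 0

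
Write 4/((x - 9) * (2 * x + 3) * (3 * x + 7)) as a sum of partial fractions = 18/(85*(3*x + 7)) - 16/(105*(2*x + 3)) + 2/(357*(x - 9))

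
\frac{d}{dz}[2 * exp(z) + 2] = 2*exp(z)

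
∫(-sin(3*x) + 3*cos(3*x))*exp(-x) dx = exp(-x)*sin(3*x) + C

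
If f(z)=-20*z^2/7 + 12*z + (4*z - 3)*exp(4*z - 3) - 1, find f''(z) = 64*z*exp(4*z - 3) - 16*exp(4*z - 3) - 40/7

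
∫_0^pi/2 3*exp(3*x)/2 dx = -1/2 + exp(3*pi/2)/2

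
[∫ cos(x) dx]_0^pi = 0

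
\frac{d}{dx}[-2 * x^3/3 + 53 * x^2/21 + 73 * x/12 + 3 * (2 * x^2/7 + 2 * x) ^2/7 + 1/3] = 48*x^3/343 - 26*x^2/49 + 178*x/21 + 73/12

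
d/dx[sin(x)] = cos(x)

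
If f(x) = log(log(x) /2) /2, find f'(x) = 1/(2*x*log(x))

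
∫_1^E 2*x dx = -1 + exp(2)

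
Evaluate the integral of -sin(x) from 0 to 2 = -1 + cos(2)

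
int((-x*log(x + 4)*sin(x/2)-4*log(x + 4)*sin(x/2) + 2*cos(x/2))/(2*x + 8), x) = log(x + 4)*cos(x/2) + C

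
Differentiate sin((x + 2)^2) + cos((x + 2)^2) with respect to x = -2*x*sin(x^2 + 4*x + 4) + 2*x*cos(x^2 + 4*x + 4) - 4*sin(x^2 + 4*x + 4) + 4*cos(x^2 + 4*x + 4)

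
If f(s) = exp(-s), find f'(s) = -exp(-s)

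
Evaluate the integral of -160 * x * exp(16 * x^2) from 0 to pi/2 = 5 - 5*exp(4*pi^2)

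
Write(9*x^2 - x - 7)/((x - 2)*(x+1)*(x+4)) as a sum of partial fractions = 47/(6*(x + 4)) - 1/(3*(x + 1)) + 3/(2*(x - 2))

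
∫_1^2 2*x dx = 3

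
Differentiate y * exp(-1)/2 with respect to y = exp(-1)/2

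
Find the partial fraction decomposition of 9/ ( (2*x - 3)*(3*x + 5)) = -27/(19*(3*x + 5)) + 18/(19*(2*x - 3))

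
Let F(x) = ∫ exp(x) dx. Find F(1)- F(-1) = E - exp(-1)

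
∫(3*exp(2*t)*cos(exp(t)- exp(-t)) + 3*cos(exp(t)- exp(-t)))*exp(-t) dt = 3*sin(2*sinh(t)) + C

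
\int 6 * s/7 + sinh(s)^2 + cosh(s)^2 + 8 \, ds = 3*s^2/7 + 8*s + sinh(2*s)/2 + C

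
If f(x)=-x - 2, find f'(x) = -1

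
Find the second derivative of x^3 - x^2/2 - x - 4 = 6*x - 1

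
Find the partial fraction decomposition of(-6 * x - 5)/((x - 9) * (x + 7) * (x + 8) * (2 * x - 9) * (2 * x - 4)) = 256/(25875*(2*x - 9)) + 43/(8500*(x + 8)) - 37/(6624*(x + 7)) - 17/(6300*(x - 2)) - 59/(34272*(x - 9))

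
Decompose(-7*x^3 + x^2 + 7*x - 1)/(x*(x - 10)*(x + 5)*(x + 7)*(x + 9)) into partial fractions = 640/(171*(x + 9)) - 600/(119*(x + 7)) + 36/(25*(x + 5)) - 2277/(16150*(x - 10)) + 1/(3150*x)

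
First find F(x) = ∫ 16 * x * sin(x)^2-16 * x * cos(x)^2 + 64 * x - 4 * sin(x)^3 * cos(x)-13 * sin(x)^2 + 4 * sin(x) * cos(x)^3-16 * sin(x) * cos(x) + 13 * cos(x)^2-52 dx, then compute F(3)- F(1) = -sin(2)^2/2 + sin(6)^2/2 + 3*sin(2)/2 - 35*sin(6)/2 + 152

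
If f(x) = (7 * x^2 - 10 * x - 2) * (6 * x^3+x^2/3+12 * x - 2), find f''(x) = 840*x^3 - 692*x^2 + 412*x - 808/3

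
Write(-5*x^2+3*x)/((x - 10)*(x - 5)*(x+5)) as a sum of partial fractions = -14/(15*(x + 5)) + 11/(5*(x - 5)) - 94/(15*(x - 10))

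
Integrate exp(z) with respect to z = exp(z) + C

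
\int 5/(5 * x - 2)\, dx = log(10*x - 4) + C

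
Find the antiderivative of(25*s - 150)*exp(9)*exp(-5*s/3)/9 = (27 - 5*s)*exp(9 - 5*s/3)/3 + C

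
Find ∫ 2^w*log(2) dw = 2^w + C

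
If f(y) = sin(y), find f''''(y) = sin(y)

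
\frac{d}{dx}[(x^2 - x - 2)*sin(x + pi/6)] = x^2*cos(x + pi/6) + 2*x*sin(x + pi/6) - x*cos(x + pi/6) - sin(x + pi/6) - 2*cos(x + pi/6)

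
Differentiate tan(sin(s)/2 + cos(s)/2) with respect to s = sqrt(2)*cos(s + pi/4)/(2*cos(sqrt(2)*sin(s + pi/4)/2)^2)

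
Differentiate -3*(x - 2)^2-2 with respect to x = 12 - 6*x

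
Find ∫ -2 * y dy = -y^2 + C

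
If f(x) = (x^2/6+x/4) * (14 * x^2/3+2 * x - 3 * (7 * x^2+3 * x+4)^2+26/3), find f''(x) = -735*x^4 - 1155*x^3 - 2276*x^2/3 - 711*x/2 - 433/9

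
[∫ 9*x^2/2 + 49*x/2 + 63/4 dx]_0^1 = 59/2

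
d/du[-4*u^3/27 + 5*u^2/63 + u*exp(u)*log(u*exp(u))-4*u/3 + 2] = -4*u^2/9 + u*(u + log(u))*exp(u) + u*exp(u) + 10*u/63 + (u + log(u))*exp(u) + exp(u) - 4/3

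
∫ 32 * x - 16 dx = 16*x^2 - 16*x + C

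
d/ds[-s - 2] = -1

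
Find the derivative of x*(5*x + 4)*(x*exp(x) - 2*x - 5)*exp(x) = 10*x^3*exp(2*x) - 10*x^3*exp(x) + 23*x^2*exp(2*x) - 63*x^2*exp(x) + 8*x*exp(2*x) - 86*x*exp(x) - 20*exp(x)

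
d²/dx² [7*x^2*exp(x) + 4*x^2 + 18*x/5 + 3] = 7*x^2*exp(x) + 28*x*exp(x) + 14*exp(x) + 8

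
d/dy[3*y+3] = 3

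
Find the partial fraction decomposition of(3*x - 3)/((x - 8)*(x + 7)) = 8/(5*(x + 7)) + 7/(5*(x - 8))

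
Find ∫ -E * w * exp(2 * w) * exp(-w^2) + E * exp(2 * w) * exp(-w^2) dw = exp(-w^2 + 2*w + 1)/2 + C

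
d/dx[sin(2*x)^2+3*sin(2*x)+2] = 2*sin(4*x) + 6*cos(2*x)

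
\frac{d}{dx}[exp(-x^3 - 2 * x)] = (-3*x^2 - 2)*exp(-x^3 - 2*x)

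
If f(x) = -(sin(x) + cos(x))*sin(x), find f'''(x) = 4*sqrt(2)*sin(2*x + pi/4)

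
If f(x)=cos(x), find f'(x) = -sin(x)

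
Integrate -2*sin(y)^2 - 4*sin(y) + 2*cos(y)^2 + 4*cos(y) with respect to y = (sqrt(2)*sin(y + pi/4) + 2)^2 + C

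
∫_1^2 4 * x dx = 6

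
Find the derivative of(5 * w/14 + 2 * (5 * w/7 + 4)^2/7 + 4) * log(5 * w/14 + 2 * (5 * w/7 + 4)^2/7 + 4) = 100*w*log(50*w^2/343 + 195*w/98 + 60/7)/343 + 100*w/343 + 195*log(50*w^2/343 + 195*w/98 + 60/7)/98 + 195/98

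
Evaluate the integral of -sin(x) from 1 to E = cos(E) - cos(1)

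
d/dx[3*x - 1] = 3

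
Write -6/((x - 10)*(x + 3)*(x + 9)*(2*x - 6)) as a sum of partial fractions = 1/(456*(x + 9)) - 1/(156*(x + 3)) + 1/(168*(x - 3)) - 3/(1729*(x - 10))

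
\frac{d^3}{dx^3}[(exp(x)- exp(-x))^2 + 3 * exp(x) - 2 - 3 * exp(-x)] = (8*exp(4*x) + 3*exp(3*x) + 3*exp(x) - 8)*exp(-2*x)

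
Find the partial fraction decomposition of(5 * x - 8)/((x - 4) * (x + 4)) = 7/(2*(x + 4)) + 3/(2*(x - 4))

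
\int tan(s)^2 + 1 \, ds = tan(s) + C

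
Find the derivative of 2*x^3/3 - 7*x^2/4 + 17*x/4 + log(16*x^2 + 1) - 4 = (128*x^4 - 224*x^3 + 280*x^2 + 114*x + 17)/(64*x^2 + 4)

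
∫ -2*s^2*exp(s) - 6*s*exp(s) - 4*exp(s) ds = 2*(-s^2 - s - 1)*exp(s) + C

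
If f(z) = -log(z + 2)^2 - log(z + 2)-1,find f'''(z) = (4 - 4*log(z + 2))/(z^3 + 6*z^2 + 12*z + 8)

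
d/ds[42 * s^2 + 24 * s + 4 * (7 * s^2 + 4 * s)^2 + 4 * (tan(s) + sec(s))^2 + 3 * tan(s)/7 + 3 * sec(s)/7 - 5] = 784*s^3 + 672*s^2 + 212*s + 8*tan(s)^3 + 16*tan(s)^2*sec(s) + 3*tan(s)^2/7 + 8*tan(s)*sec(s)^2 + 3*tan(s)*sec(s)/7 + 8*tan(s) + 8*sec(s) + 171/7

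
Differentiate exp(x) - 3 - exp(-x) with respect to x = (exp(2*x) + 1)*exp(-x)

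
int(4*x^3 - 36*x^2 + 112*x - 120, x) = x^4 - 12*x^3 + 56*x^2 - 120*x + C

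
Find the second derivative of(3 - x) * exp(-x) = (5 - x)*exp(-x)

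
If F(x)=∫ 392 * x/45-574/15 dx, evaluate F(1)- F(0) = -1526/45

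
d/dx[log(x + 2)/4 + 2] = 1/(4*x + 8)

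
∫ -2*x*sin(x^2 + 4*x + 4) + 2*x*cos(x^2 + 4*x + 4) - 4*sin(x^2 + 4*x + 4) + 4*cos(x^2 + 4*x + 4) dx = sin((x + 2)^2) + cos((x + 2)^2) + C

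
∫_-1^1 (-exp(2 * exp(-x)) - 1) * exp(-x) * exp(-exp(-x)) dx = -exp(E) - exp(-exp(-1)) + exp(-E) + exp(exp(-1))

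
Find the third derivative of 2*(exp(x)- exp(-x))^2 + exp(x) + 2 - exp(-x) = (16*exp(4*x) + exp(3*x) + exp(x) - 16)*exp(-2*x)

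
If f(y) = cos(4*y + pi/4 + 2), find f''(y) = -16*cos(4*y + pi/4 + 2)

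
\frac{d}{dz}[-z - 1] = -1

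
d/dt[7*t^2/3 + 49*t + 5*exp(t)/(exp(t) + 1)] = (14*t*exp(2*t) + 28*t*exp(t) + 14*t + 147*exp(2*t) + 309*exp(t) + 147)/(3*exp(2*t) + 6*exp(t) + 3)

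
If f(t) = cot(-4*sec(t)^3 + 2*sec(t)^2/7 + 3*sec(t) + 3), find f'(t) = (-3 - 4/(7*cos(t)) + 12/cos(t)^2)*sin(t)/(sin(3 + 3/cos(t) + 2/(7*cos(t)^2) - 4/cos(t)^3)^2*cos(t)^2)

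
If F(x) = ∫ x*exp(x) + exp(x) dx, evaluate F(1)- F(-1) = exp(-1) + E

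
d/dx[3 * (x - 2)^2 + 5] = 6*x - 12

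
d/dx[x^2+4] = 2*x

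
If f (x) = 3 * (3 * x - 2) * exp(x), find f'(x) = 9*x*exp(x) + 3*exp(x)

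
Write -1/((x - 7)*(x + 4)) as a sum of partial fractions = 1/(11*(x + 4)) - 1/(11*(x - 7))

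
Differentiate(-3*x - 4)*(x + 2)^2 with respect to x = -9*x^2 - 32*x - 28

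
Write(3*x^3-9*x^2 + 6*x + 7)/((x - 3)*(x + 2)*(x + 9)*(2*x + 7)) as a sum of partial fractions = -2023/(429*(2*x + 7)) + 2963/(924*(x + 9)) + 13/(21*(x + 2)) + 5/(156*(x - 3))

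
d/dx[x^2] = 2*x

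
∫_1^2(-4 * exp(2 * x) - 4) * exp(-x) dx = -4*exp(2) - 4*exp(-1) + 4*exp(-2) + 4*E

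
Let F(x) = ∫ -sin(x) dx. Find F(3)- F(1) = cos(3) - cos(1)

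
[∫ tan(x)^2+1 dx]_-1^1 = 2*tan(1)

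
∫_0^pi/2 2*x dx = pi^2/4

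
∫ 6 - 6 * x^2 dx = -2*x^3 + 6*x + C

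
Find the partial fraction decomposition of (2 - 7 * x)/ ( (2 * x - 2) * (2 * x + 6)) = -23/(16*(x + 3)) - 5/(16*(x - 1))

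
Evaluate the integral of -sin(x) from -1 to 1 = 0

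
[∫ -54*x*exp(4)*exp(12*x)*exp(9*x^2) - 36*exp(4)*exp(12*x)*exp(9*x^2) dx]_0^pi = -3*exp((2 + 3*pi)^2) + 3*exp(4)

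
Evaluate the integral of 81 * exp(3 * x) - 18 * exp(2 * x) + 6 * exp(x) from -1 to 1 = -9*exp(2) - 6*exp(-1) - 27*exp(-3) + 9*exp(-2) + 6*E + 27*exp(3)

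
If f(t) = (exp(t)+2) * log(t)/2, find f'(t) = (t*exp(t)*log(t) + exp(t) + 2)/(2*t)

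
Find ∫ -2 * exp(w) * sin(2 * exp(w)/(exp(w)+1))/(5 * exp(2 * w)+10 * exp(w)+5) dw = cos(2*exp(w)/(exp(w) + 1))/5 + C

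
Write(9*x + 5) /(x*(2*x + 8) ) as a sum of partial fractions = 31/(8*(x + 4)) + 5/(8*x)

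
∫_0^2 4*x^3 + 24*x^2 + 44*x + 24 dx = 216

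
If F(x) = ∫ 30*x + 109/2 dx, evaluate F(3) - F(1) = 229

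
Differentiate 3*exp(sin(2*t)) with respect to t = 6*exp(sin(2*t))*cos(2*t)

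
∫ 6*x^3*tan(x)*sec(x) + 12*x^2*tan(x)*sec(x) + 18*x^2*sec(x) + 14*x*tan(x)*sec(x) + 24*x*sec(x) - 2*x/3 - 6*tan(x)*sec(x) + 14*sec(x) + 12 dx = (18*x^3 + 36*x^2 + 42*x + (6*x - (x - 15)^2)*cos(x) - 18)/(3*cos(x)) + C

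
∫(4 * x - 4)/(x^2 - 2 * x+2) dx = 2*log((x - 1)^2 + 1) + C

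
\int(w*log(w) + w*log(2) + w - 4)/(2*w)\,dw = (w - 4)*log(2*w)/2 + C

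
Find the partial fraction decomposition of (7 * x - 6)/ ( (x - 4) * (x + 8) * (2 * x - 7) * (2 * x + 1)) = -19/(540*(2*x + 1)) - 37/(92*(2*x - 7)) + 31/(2070*(x + 8)) + 11/(54*(x - 4))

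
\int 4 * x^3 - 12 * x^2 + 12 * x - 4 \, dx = x^4 - 4*x^3 + 6*x^2 - 4*x + C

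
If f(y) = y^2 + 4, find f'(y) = 2*y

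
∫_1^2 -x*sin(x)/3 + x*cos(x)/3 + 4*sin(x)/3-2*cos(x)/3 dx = sqrt(2)*(-sin(pi/4 + 2) + 2*sin(pi/4 + 1))/3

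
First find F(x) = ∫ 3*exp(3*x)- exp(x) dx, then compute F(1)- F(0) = (E - exp(-1))*exp(2)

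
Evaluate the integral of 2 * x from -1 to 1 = 0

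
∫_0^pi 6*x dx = 3*pi^2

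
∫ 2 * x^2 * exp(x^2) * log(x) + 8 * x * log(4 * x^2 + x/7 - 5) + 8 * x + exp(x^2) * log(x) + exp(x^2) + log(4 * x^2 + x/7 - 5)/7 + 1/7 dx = x*exp(x^2)*log(x) + (28*x^2 + x - 35)*log(4*x^2 + x/7 - 5)/7 + C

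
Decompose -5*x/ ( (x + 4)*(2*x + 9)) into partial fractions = -45/(2*x + 9) + 20/(x + 4)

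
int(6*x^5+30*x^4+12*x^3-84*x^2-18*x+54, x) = x^6 + 6*x^5 + 3*x^4 - 28*x^3 - 9*x^2 + 54*x + C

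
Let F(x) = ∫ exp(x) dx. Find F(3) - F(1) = -E + exp(3)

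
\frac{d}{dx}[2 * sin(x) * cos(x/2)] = -sin(x/2)*sin(x) + 2*cos(x/2)*cos(x)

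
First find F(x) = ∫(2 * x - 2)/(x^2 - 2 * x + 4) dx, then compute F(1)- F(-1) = -log(7) + log(3)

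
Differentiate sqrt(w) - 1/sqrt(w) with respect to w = (w + 1)/(2*w^(3/2))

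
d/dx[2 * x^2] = 4*x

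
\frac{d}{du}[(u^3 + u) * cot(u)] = -u^3/sin(u)^2 + 3*u^2/tan(u) - u/sin(u)^2 + 1/tan(u)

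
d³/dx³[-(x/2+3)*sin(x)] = x*cos(x)/2 + 3*sin(x)/2 + 3*cos(x)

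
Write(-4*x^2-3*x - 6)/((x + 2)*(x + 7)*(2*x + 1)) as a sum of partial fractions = -22/(39*(2*x + 1)) - 181/(65*(x + 7)) + 16/(15*(x + 2))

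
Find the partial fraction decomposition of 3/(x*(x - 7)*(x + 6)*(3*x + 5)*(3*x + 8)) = -27/(2320*(3*x + 8)) + 27/(1690*(3*x + 5)) + 1/(3380*(x + 6)) + 3/(68614*(x - 7)) - 1/(560*x)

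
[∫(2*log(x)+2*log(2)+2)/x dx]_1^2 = -(log(2) + 1)^2 + (1 + log(4))^2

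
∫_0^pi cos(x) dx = 0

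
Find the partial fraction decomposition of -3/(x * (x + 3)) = 1/(x + 3) - 1/x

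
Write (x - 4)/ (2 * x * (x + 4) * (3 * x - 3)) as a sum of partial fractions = -1/(15*(x + 4)) - 1/(10*(x - 1)) + 1/(6*x)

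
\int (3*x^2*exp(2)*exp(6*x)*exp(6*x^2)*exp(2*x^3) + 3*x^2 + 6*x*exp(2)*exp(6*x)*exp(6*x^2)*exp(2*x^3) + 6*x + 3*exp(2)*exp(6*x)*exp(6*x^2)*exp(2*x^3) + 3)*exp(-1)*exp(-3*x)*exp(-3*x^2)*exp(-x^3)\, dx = 2*sinh((x + 1)^3) + C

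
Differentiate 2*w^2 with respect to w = 4*w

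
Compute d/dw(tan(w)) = cos(w)^(-2)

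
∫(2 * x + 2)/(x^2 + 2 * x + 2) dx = log((x + 1)^2 + 1) + C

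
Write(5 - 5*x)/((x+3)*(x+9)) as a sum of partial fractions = -25/(3*(x + 9)) + 10/(3*(x + 3))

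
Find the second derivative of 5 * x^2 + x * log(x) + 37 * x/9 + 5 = (10*x + 1)/x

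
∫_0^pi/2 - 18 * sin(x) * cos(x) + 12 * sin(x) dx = 3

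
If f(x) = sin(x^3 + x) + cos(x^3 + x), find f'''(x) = sqrt(2)*(-27*x^6*cos(x^3 + x + pi/4) - 27*x^4*cos(x^3 + x + pi/4) - 54*x^3*sin(x^3 + x + pi/4) - 9*x^2*cos(x^3 + x + pi/4) - 18*x*sin(x^3 + x + pi/4) + 5*cos(x^3 + x + pi/4))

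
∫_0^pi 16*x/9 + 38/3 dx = -50 - 2*pi/3 + 2*(2*pi/3 + 5)^2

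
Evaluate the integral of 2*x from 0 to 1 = 1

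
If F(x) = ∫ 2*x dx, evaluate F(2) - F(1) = 3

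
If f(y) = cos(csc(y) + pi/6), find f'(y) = sin(csc(y) + pi/6)*cot(y)*csc(y)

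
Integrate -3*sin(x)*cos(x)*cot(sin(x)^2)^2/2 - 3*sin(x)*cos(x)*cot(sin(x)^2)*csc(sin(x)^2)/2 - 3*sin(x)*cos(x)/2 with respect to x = 3*cot(sin(x)^2)/4 + 3*csc(sin(x)^2)/4 + C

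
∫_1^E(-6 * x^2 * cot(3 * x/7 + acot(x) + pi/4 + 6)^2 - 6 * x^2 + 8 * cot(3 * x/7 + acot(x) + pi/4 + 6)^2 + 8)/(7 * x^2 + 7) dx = 2*cot(acot(E) + pi/4 + 3*E/7 + 6) + 2*tan(45/7)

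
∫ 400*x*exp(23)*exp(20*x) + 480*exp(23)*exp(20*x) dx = (20*x + 23)*exp(20*x + 23) + C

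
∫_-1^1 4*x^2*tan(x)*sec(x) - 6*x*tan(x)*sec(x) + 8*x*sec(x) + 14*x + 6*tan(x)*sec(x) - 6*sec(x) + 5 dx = 10 - 12*sec(1)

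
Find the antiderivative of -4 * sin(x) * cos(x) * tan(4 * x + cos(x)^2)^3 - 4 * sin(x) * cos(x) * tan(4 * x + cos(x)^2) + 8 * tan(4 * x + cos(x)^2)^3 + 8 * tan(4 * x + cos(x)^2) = tan(4*x + cos(x)^2)^2 + C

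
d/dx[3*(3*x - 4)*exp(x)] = 9*x*exp(x) - 3*exp(x)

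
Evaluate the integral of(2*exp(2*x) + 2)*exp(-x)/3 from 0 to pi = -2*exp(-pi)/3 + 2*exp(pi)/3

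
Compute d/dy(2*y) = 2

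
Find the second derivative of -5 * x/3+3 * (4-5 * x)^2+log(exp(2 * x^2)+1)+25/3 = (16*x^2*exp(2*x^2) + 154*exp(4*x^2) + 304*exp(2*x^2) + 150)/(exp(4*x^2) + 2*exp(2*x^2) + 1)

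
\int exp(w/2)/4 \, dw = exp(w/2)/2 + C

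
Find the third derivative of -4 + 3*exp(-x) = -3*exp(-x)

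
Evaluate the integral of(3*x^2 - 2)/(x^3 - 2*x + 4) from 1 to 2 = -log(3) + log(8)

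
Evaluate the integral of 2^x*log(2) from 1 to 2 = 2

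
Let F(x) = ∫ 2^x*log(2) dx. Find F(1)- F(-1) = 3/2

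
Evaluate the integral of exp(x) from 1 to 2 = -E + exp(2)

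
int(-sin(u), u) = cos(u) + C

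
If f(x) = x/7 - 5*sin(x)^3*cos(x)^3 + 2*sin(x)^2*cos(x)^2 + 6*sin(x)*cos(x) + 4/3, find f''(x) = -75*(1 - cos(2*x))^2*sin(2*x)/4 + 8*(1 - cos(2*x))^2 - 15*(cos(2*x) + 1)^2*sin(2*x)/4 + 18*sin(2*x) - 15*sin(4*x) + 16*cos(2*x) - 12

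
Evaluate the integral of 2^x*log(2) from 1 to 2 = 2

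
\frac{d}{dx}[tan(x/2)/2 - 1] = 1/(4*cos(x/2)^2)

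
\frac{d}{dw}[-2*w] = -2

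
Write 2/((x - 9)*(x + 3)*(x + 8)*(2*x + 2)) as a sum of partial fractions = -1/(595*(x + 8)) + 1/(120*(x + 3)) - 1/(140*(x + 1)) + 1/(2040*(x - 9))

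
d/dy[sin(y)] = cos(y)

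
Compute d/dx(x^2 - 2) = 2*x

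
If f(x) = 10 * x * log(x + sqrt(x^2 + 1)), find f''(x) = (20*x^5 + 20*x^4*sqrt(x^2 + 1) + 60*x^3 + 50*x^2*sqrt(x^2 + 1) + 40*x + 20*sqrt(x^2 + 1))/(2*x^6 + 2*x^5*sqrt(x^2 + 1) + 5*x^4 + 4*x^3*sqrt(x^2 + 1) + 4*x^2 + 2*x*sqrt(x^2 + 1) + 1)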